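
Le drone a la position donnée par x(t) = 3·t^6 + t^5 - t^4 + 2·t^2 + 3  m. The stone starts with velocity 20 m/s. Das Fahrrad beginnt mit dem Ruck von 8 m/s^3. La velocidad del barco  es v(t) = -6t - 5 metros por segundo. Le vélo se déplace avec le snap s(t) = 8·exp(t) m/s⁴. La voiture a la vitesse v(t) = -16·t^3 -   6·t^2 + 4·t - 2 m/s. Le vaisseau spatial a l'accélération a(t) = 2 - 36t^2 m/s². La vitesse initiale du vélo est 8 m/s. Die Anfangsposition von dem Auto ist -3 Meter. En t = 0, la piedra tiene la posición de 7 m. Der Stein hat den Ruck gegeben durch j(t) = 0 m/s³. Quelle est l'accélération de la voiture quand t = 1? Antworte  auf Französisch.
En partant de la vitesse v(t) = -16·t^3 - 6·t^2 + 4·t - 2, nous prenons 1 dérivée. En prenant d/dt de v(t), nous trouvons a(t) = -48·t^2 - 12·t + 4. Nous avons l'accélération a(t) = -48·t^2 - 12·t + 4. En substituant t = 1: a(1) = -56.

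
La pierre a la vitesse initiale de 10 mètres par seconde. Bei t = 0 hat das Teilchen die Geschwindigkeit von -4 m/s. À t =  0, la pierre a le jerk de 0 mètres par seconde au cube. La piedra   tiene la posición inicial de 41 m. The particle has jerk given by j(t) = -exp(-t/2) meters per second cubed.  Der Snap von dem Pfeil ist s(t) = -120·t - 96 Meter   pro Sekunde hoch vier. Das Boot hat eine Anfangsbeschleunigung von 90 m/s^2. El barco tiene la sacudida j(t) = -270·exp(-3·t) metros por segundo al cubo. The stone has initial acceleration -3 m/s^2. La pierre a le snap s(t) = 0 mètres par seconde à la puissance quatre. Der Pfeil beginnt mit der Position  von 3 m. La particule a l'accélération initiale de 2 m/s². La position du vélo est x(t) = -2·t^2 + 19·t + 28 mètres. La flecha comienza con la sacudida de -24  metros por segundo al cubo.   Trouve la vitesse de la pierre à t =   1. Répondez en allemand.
Um dies zu lösen, müssen wir 3 Stammfunktionen unserer Gleichung für den Snap s(t) = 0 finden. Das Integral von dem Snap ist der Ruck. Mit j(0) = 0 erhalten wir j(t) = 0. Mit ∫j(t)dt und Anwendung von a(0) = -3, finden wir a(t) = -3. Mit ∫a(t)dt und Anwendung von v(0) = 10, finden wir v(t) = 10 - 3·t. Aus der Gleichung für die Geschwindigkeit v(t) = 10 - 3·t, setzen wir t = 1 ein und erhalten v = 7.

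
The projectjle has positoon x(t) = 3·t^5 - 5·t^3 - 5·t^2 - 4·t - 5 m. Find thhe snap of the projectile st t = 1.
To solve this, we need to take 4 derivatives of our position equation x(t) = 3·t^5 - 5·t^3 - 5·t^2 - 4·t - 5. Taking d/dt of x(t), we find v(t) = 15·t^4 - 15·t^2 - 10·t - 4. The derivative of velocity gives acceleration: a(t) = 60·t^3 - 30·t - 10. Differentiating acceleration, we get jerk: j(t) = 180·t^2 - 30. Taking d/dt of j(t), we find s(t) = 360·t. Using s(t) = 360·t and substituting t = 1, we find s = 360.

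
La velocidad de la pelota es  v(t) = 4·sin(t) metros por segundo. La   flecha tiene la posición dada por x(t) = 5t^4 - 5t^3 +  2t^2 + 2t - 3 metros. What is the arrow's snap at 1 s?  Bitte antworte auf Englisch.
To solve this, we need to take 4 derivatives of our position equation x(t) = 5·t^4 - 5·t^3 + 2·t^2 + 2·t - 3. Taking d/dt of x(t), we find v(t) = 20·t^3 - 15·t^2 + 4·t + 2. Taking d/dt of v(t), we find a(t) = 60·t^2 - 30·t + 4. The derivative of acceleration gives jerk: j(t) = 120·t - 30. Taking d/dt of j(t), we find s(t) = 120. From the given snap equation s(t) = 120, we substitute t = 1 to get s = 120.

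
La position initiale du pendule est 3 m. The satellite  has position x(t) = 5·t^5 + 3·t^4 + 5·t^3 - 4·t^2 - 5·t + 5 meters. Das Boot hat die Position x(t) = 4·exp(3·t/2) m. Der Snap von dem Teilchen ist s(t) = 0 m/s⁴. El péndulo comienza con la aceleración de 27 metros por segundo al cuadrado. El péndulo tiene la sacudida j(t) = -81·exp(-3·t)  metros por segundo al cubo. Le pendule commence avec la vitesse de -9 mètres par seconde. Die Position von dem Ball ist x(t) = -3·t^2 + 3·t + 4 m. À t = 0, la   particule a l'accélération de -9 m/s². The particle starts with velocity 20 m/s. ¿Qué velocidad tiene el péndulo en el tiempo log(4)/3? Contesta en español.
Debemos encontrar la integral de nuestra ecuación de la sacudida j(t) = -81·exp(-3·t) 2 veces. Integrando la sacudida y usando la condición inicial a(0) = 27, obtenemos a(t) = 27·exp(-3·t). La antiderivada de la aceleración es la velocidad. Usando v(0) = -9, obtenemos v(t) = -9·exp(-3·t). Tenemos la velocidad v(t) = -9·exp(-3·t). Sustituyendo t = log(4)/3: v(log(4)/3) = -9/4.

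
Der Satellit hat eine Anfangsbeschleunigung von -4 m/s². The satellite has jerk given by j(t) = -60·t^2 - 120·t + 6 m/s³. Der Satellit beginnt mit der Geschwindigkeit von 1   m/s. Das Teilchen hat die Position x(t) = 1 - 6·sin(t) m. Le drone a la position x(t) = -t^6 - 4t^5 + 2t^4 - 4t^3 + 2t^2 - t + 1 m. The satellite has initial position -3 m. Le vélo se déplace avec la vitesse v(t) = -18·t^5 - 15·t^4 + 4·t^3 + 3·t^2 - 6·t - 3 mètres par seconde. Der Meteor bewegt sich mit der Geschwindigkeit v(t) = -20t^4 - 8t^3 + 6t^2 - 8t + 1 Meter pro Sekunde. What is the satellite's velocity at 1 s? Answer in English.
Starting from jerk j(t) = -60·t^2 - 120·t + 6, we take 2 antiderivatives. The antiderivative of jerk is acceleration. Using a(0) = -4, we get a(t) = -20·t^3 - 60·t^2 + 6·t - 4. The integral of acceleration, with v(0) = 1, gives velocity: v(t) = -5·t^4 - 20·t^3 + 3·t^2 - 4·t + 1. Using v(t) = -5·t^4 - 20·t^3 + 3·t^2 - 4·t + 1 and substituting t = 1, we find v = -25.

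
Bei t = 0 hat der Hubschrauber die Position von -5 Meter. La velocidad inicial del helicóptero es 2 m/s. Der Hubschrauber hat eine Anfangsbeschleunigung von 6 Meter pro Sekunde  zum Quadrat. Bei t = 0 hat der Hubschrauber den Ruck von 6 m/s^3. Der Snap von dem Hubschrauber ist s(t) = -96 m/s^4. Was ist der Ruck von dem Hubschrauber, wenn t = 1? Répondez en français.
Nous devons trouver l'intégrale de notre équation du snap s(t) = -96 1 fois. En intégrant le snap et en utilisant la condition initiale j(0) = 6, nous obtenons j(t) = 6 - 96·t. De l'équation du jerk j(t) = 6 - 96·t, nous substituons t = 1 pour obtenir j = -90.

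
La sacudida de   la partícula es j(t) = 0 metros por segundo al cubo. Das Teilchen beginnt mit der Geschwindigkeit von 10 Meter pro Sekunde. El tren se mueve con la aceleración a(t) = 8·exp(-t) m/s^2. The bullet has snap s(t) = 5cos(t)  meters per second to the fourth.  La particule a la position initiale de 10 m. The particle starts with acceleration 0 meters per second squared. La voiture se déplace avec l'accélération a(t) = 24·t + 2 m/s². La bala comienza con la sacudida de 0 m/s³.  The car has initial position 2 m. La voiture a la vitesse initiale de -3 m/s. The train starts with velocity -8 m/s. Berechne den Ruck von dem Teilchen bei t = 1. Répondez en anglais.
Using j(t) = 0 and substituting t = 1, we find j = 0.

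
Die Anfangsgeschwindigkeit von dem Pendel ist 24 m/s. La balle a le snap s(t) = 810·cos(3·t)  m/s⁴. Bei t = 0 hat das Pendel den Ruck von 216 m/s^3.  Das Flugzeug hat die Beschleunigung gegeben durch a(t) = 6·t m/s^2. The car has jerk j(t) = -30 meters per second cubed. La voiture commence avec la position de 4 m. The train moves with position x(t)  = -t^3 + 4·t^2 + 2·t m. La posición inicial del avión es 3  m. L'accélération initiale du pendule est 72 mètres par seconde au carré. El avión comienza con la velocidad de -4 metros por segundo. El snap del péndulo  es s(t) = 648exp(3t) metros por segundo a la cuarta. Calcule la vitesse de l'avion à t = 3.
En partant de l'accélération a(t) = 6·t, nous prenons 1 intégrale. En prenant ∫a(t)dt et en appliquant v(0) = -4, nous trouvons v(t) = 3·t^2 - 4. Nous avons la vitesse v(t) = 3·t^2 - 4. En substituant t = 3: v(3) = 23.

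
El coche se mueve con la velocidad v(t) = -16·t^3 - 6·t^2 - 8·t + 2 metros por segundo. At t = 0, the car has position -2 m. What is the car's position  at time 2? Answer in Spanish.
Necesitamos integrar nuestra ecuación de la velocidad v(t) = -16·t^3 - 6·t^2 - 8·t + 2 1 vez. Tomando ∫v(t)dt y aplicando x(0) = -2, encontramos x(t) = -4·t^4 - 2·t^3 - 4·t^2 + 2·t - 2. Usando x(t) = -4·t^4 - 2·t^3 - 4·t^2 + 2·t - 2 y sustituyendo t = 2, encontramos x = -94.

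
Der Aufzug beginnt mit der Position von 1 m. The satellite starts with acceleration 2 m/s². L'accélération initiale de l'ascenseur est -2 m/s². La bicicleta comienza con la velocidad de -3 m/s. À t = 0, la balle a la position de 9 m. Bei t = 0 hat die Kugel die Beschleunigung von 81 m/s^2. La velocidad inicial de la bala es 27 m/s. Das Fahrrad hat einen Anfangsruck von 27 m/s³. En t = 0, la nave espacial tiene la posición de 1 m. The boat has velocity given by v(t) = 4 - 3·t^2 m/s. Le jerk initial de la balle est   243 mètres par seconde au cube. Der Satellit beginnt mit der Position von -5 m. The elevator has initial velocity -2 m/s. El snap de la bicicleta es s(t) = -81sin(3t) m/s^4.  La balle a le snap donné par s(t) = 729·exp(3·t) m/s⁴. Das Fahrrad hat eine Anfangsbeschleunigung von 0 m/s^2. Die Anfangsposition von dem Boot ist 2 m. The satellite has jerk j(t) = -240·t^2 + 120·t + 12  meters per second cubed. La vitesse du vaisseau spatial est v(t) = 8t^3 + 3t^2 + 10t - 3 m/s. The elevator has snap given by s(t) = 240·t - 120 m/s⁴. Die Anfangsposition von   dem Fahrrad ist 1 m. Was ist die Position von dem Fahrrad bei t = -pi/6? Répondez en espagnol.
Necesitamos integrar nuestra ecuación del snap s(t) = -81·sin(3·t) 4 veces. La antiderivada del snap es la sacudida. Usando j(0) = 27, obtenemos j(t) = 27·cos(3·t). La integral de la sacudida es la aceleración. Usando a(0) = 0, obtenemos a(t) = 9·sin(3·t). Tomando ∫a(t)dt y aplicando v(0) = -3, encontramos v(t) = -3·cos(3·t). La antiderivada de la velocidad, con x(0) = 1, da la posición: x(t) = 1 - sin(3·t). Usando x(t) = 1 - sin(3·t) y sustituyendo t = -pi/6, encontramos x = 2.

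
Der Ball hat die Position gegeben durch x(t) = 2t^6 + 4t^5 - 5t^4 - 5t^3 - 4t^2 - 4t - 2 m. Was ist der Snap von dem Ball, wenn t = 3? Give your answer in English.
We must differentiate our position equation x(t) = 2·t^6 + 4·t^5 - 5·t^4 - 5·t^3 - 4·t^2 - 4·t - 2 4 times. Taking d/dt of x(t), we find v(t) = 12·t^5 + 20·t^4 - 20·t^3 - 15·t^2 - 8·t - 4. Differentiating velocity, we get acceleration: a(t) = 60·t^4 + 80·t^3 - 60·t^2 - 30·t - 8. The derivative of acceleration gives jerk: j(t) = 240·t^3 + 240·t^2 - 120·t - 30. Taking d/dt of j(t), we find s(t) = 720·t^2 + 480·t - 120. We have snap s(t) = 720·t^2 + 480·t - 120. Substituting t = 3: s(3) = 7800.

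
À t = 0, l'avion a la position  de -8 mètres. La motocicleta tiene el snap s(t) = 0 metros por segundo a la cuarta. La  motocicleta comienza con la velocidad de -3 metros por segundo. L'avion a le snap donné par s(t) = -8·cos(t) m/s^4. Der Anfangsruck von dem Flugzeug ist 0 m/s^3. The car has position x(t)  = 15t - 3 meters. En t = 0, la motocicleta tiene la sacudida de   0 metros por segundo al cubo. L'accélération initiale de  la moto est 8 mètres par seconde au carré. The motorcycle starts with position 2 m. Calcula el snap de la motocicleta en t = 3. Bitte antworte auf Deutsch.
Aus der Gleichung für den Snap s(t) = 0, setzen wir t = 3 ein und erhalten s = 0.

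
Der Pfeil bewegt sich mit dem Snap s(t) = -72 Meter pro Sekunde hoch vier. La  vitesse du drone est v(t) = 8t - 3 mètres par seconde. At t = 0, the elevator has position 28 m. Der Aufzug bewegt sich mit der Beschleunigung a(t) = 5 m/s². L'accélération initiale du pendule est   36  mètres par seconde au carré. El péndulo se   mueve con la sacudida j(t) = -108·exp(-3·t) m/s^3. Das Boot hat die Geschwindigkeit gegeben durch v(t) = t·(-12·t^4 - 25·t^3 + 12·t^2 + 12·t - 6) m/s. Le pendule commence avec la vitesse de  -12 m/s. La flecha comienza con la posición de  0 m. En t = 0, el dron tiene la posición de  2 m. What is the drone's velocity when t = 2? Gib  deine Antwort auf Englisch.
From the given velocity equation v(t) = 8·t - 3, we substitute t = 2 to get v = 13.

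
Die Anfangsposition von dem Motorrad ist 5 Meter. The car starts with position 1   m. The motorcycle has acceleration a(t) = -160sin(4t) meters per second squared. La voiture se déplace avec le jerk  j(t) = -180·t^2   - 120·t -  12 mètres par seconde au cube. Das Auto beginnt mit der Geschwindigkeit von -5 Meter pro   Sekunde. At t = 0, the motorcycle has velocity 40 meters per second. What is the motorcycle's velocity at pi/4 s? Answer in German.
Wir müssen das Integral unserer Gleichung für die Beschleunigung a(t) = -160·sin(4·t) 1-mal finden. Das Integral von der Beschleunigung, mit v(0) = 40, ergibt die Geschwindigkeit: v(t) = 40·cos(4·t). Aus der Gleichung für die Geschwindigkeit v(t) = 40·cos(4·t), setzen wir t = pi/4 ein und erhalten v = -40.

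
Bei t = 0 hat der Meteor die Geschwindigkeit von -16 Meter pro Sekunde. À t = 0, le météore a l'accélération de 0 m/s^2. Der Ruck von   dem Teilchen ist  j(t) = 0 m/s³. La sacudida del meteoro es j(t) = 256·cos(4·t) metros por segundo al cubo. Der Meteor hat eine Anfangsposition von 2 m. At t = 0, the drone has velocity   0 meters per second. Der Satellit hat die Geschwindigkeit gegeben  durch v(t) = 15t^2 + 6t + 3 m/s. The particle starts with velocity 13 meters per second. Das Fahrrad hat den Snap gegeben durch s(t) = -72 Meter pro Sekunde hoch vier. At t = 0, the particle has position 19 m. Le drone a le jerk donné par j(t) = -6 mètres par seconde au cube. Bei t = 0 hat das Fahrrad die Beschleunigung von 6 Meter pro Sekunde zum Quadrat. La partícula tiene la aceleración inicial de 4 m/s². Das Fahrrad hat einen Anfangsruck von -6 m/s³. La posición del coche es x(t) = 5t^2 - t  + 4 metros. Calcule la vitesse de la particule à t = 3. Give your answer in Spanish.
Necesitamos integrar nuestra ecuación de la sacudida j(t) = 0 2 veces. La integral de la sacudida es la aceleración. Usando a(0) = 4, obtenemos a(t) = 4. La integral de la aceleración es la velocidad. Usando v(0) = 13, obtenemos v(t) = 4·t + 13. Usando v(t) = 4·t + 13 y sustituyendo t = 3, encontramos v = 25.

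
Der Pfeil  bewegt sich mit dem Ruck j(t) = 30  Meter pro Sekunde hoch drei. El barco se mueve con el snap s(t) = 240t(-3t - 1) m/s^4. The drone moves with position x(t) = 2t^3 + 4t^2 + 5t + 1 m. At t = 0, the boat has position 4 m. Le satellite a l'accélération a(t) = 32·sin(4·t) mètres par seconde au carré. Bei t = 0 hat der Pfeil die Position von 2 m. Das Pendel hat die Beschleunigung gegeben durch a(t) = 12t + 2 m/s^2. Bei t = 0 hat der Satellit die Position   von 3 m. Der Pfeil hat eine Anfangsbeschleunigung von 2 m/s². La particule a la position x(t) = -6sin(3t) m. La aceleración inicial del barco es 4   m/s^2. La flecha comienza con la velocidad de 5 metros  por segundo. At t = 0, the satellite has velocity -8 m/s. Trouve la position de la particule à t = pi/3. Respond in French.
Nous avons la position x(t) = -6·sin(3·t). En substituant t = pi/3: x(pi/3) = 0.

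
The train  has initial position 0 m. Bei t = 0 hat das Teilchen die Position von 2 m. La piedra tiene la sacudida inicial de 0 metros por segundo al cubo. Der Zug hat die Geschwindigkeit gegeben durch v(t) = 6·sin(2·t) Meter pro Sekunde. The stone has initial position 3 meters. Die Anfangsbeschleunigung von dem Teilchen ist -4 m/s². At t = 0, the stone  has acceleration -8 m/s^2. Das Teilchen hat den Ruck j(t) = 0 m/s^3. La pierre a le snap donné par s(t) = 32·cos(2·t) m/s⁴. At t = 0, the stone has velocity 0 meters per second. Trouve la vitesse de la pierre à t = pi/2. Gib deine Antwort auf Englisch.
We need to integrate our snap equation s(t) = 32·cos(2·t) 3 times. The integral of snap is jerk. Using j(0) = 0, we get j(t) = 16·sin(2·t). Integrating jerk and using the initial condition a(0) = -8, we get a(t) = -8·cos(2·t). The antiderivative of acceleration, with v(0) = 0, gives velocity: v(t) = -4·sin(2·t). From the given velocity equation v(t) = -4·sin(2·t), we substitute t = pi/2 to get v = 0.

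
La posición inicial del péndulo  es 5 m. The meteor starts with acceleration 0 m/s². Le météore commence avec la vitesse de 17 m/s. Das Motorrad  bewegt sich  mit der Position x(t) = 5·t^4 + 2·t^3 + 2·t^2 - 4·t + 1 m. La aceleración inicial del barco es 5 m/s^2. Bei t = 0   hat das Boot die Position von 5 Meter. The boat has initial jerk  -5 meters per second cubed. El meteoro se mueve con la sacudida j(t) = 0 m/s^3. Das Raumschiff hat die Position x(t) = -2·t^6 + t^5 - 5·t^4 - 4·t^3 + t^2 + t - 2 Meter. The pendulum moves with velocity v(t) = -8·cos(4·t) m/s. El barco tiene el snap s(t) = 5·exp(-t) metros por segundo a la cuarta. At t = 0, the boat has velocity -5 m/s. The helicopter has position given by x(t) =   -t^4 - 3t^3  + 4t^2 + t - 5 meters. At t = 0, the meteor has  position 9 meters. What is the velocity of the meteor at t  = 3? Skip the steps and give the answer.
At t = 3, v = 17.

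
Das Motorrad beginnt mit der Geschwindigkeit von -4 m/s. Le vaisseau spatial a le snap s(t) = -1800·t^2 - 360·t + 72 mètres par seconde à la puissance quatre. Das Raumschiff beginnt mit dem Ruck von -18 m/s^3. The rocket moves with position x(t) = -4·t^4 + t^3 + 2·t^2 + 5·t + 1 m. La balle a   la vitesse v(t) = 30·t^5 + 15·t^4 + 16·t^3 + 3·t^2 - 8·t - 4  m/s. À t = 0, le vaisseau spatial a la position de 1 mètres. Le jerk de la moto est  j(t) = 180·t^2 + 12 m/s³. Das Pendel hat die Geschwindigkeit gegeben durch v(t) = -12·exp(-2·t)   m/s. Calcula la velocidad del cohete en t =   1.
Partiendo de la posición x(t) = -4·t^4 + t^3 + 2·t^2 + 5·t + 1, tomamos 1 derivada. Derivando la posición, obtenemos la velocidad: v(t) = -16·t^3 + 3·t^2 + 4·t + 5. De la ecuación de la velocidad v(t) = -16·t^3 + 3·t^2 + 4·t + 5, sustituimos t = 1 para obtener v = -4.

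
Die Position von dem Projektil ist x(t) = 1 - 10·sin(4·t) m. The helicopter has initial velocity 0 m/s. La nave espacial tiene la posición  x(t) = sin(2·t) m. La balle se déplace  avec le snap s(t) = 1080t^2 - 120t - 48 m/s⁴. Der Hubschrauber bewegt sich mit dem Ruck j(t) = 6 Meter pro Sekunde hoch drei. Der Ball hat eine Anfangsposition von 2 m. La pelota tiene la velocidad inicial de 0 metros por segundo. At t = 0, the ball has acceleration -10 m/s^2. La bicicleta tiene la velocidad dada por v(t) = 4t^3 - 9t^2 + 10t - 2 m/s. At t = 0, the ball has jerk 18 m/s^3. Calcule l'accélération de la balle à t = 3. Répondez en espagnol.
Partiendo del snap s(t) = 1080·t^2 - 120·t - 48, tomamos 2 integrales. La antiderivada del snap es la sacudida. Usando j(0) = 18, obtenemos j(t) = 360·t^3 - 60·t^2 - 48·t + 18. Tomando ∫j(t)dt y aplicando a(0) = -10, encontramos a(t) = 90·t^4 - 20·t^3 - 24·t^2 + 18·t - 10. Tenemos la aceleración a(t) = 90·t^4 - 20·t^3 - 24·t^2 + 18·t - 10. Sustituyendo t = 3: a(3) = 6578.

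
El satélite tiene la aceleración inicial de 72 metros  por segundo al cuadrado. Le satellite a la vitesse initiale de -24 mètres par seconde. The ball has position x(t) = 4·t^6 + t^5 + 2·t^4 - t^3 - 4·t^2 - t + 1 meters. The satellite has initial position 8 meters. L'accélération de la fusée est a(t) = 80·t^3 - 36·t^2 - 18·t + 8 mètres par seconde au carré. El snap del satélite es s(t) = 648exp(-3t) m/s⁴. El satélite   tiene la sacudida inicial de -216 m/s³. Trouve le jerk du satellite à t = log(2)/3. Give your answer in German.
Wir müssen unsere Gleichung für den Snap s(t) = 648·exp(-3·t) 1-mal integrieren. Das Integral von dem Snap, mit j(0) = -216, ergibt den Ruck: j(t) = -216·exp(-3·t). Mit j(t) = -216·exp(-3·t) und Einsetzen von t = log(2)/3, finden wir j = -108.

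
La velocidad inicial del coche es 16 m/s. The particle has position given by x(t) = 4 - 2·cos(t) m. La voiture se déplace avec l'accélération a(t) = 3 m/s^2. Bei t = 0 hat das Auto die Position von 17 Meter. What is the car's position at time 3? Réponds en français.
Pour résoudre ceci, nous devons prendre 2 intégrales de notre équation de l'accélération a(t) = 3. En intégrant l'accélération et en utilisant la condition initiale v(0) = 16, nous obtenons v(t) = 3·t + 16. L'intégrale de la vitesse est la position. En utilisant x(0) = 17, nous obtenons x(t) = 3·t^2/2 + 16·t + 17. En utilisant x(t) = 3·t^2/2 + 16·t + 17 et en substituant t = 3, nous trouvons x = 157/2.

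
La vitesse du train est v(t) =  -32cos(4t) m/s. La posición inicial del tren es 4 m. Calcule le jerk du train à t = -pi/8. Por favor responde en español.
Para resolver esto, necesitamos tomar 2 derivadas de nuestra ecuación de la velocidad v(t) = -32·cos(4·t). La derivada de la velocidad da la aceleración: a(t) = 128·sin(4·t). La derivada de la aceleración da la sacudida: j(t) = 512·cos(4·t). Tenemos la sacudida j(t) = 512·cos(4·t). Sustituyendo t = -pi/8: j(-pi/8) = 0.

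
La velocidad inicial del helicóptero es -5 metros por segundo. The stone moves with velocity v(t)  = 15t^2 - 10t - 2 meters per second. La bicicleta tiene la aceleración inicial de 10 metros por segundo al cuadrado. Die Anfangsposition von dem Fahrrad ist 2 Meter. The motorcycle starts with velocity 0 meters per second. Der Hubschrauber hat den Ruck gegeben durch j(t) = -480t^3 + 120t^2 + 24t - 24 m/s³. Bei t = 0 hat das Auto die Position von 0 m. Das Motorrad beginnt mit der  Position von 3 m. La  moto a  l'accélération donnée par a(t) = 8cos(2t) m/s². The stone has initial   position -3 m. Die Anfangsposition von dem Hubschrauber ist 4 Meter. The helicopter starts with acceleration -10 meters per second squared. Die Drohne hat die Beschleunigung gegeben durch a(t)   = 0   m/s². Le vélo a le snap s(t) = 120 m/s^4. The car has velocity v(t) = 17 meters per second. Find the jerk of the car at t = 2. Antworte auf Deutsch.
Ausgehend von der Geschwindigkeit v(t) = 17, nehmen wir 2 Ableitungen. Mit d/dt von v(t) finden wir a(t) = 0. Durch Ableiten von der Beschleunigung erhalten wir den Ruck: j(t) = 0. Aus der Gleichung für den Ruck j(t) = 0, setzen wir t = 2 ein und erhalten j = 0.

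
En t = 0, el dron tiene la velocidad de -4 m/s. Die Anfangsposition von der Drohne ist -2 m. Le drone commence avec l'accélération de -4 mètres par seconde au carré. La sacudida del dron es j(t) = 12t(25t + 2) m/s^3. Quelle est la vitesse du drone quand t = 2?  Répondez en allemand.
Ausgehend von dem Ruck j(t) = 12·t·(25·t + 2), nehmen wir 2 Stammfunktionen. Durch Integration von dem Ruck und Verwendung der Anfangsbedingung a(0) = -4, erhalten wir a(t) = 100·t^3 + 12·t^2 - 4. Mit ∫a(t)dt und Anwendung von v(0) = -4, finden wir v(t) = 25·t^4 + 4·t^3 - 4·t - 4. Aus der Gleichung für die Geschwindigkeit v(t) = 25·t^4 + 4·t^3 - 4·t - 4, setzen wir t = 2 ein und erhalten v = 420.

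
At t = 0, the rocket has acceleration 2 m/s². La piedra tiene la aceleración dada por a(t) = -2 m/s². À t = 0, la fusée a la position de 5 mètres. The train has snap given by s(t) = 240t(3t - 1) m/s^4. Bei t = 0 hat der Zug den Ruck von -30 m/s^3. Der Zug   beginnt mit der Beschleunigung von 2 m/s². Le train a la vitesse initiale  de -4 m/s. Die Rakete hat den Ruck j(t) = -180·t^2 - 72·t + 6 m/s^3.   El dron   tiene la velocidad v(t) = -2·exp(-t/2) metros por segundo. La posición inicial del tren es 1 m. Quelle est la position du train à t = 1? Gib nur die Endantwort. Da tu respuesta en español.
La respuesta es -7.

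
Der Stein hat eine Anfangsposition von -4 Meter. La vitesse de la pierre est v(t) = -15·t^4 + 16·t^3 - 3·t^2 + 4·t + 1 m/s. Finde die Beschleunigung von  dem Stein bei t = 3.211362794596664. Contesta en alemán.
Um dies zu lösen, müssen wir 1 Ableitung unserer Gleichung für die Geschwindigkeit v(t) = -15·t^4 + 16·t^3 - 3·t^2 + 4·t + 1 nehmen. Durch Ableiten von der Geschwindigkeit erhalten wir die Beschleunigung: a(t) = -60·t^3 + 48·t^2 - 6·t + 4. Wir haben die Beschleunigung a(t) = -60·t^3 + 48·t^2 - 6·t + 4. Durch Einsetzen von t = 3.211362794596664: a(3.211362794596664) = -1507.34968901055.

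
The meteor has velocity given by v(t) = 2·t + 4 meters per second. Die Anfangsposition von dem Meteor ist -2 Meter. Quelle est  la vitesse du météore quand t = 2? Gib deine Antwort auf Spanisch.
Usando v(t) = 2·t + 4 y sustituyendo t = 2, encontramos v = 8.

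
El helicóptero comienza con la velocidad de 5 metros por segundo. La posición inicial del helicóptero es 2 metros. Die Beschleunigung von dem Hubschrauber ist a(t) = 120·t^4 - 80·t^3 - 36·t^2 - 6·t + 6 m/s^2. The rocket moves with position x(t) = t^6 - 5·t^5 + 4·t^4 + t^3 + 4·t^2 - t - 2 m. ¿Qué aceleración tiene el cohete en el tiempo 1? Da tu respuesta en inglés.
Starting from position x(t) = t^6 - 5·t^5 + 4·t^4 + t^3 + 4·t^2 - t - 2, we take 2 derivatives. The derivative of position gives velocity: v(t) = 6·t^5 - 25·t^4 + 16·t^3 + 3·t^2 + 8·t - 1. Differentiating velocity, we get acceleration: a(t) = 30·t^4 - 100·t^3 + 48·t^2 + 6·t + 8. Using a(t) = 30·t^4 - 100·t^3 + 48·t^2 + 6·t + 8 and substituting t = 1, we find a = -8.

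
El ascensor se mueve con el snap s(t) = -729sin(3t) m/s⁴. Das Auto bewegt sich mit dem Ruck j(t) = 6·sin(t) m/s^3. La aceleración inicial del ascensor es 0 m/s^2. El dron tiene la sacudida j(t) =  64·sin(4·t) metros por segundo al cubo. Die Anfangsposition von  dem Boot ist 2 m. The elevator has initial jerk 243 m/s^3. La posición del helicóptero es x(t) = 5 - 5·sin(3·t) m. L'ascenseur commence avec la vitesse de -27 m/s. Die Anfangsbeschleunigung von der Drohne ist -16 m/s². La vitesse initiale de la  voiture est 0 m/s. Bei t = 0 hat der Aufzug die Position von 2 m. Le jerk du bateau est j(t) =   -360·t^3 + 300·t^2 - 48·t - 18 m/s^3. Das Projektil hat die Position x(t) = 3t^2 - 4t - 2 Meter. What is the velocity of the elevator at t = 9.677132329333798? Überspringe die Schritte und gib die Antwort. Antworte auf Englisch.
The answer is 19.6251166257215.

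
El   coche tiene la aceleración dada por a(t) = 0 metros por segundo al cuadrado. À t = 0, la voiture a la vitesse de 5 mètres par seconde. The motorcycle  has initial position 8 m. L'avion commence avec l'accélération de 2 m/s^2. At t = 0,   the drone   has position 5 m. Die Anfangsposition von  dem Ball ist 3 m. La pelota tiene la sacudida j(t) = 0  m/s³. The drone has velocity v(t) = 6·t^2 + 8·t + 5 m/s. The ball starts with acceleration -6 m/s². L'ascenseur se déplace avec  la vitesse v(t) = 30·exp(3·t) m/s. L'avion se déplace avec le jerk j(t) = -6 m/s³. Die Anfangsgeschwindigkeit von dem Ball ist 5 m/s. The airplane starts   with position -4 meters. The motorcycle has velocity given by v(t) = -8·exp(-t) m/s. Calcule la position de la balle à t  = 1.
Pour résoudre ceci, nous devons prendre 3 intégrales de notre équation du jerk j(t) = 0. La primitive du jerk est l'accélération. En utilisant a(0) = -6, nous obtenons a(t) = -6. En prenant ∫a(t)dt et en appliquant v(0) = 5, nous trouvons v(t) = 5 - 6·t. L'intégrale de la vitesse, avec x(0) = 3, donne la position: x(t) = -3·t^2 + 5·t + 3. Nous avons la position x(t) = -3·t^2 + 5·t + 3. En substituant t = 1: x(1) = 5.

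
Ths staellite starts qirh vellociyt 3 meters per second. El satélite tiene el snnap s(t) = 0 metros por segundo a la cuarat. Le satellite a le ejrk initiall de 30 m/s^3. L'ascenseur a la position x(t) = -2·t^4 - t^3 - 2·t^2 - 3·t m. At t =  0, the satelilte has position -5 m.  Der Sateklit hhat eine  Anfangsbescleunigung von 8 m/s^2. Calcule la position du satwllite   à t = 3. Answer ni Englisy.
Starting from snap s(t) = 0, we take 4 antiderivatives. The integral of snap is jerk. Using j(0) = 30, we get j(t) = 30. Taking ∫j(t)dt and applying a(0) = 8, we find a(t) = 30·t + 8. Integrating acceleration and using the initial condition v(0) = 3, we get v(t) = 15·t^2 + 8·t + 3. The antiderivative of velocity is position. Using x(0) = -5, we get x(t) = 5·t^3 + 4·t^2 + 3·t - 5. Using x(t) = 5·t^3 + 4·t^2 + 3·t - 5 and substituting t = 3, we find x = 175.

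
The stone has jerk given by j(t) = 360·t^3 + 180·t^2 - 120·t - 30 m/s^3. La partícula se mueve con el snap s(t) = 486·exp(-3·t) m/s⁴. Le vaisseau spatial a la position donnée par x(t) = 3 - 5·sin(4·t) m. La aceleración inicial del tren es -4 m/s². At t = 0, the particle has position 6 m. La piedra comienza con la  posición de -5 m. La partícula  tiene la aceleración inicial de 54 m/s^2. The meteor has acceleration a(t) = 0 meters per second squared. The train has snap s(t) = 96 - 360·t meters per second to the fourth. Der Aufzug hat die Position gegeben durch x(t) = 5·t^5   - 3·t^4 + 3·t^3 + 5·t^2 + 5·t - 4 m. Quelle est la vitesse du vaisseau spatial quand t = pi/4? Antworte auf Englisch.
To solve this, we need to take 1 derivative of our position equation x(t) = 3 - 5·sin(4·t). The derivative of position gives velocity: v(t) = -20·cos(4·t). Using v(t) = -20·cos(4·t) and substituting t = pi/4, we find v = 20.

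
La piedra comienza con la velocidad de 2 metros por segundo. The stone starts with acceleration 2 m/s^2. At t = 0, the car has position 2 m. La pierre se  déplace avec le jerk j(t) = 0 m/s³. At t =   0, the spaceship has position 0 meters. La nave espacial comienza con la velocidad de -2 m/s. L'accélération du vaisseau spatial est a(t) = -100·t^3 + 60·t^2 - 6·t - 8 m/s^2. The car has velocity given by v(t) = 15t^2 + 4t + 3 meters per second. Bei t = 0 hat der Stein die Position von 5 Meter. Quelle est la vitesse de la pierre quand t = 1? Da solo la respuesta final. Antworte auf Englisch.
The answer is 4.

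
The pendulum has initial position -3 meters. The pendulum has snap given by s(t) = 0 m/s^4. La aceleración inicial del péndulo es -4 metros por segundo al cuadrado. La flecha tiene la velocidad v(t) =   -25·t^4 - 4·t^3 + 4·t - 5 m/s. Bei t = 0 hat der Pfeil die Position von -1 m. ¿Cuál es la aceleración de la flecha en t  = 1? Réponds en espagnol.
Para resolver esto, necesitamos tomar 1 derivada de nuestra ecuación de la velocidad v(t) = -25·t^4 - 4·t^3 + 4·t - 5. Derivando la velocidad, obtenemos la aceleración: a(t) = -100·t^3 - 12·t^2 + 4. Usando a(t) = -100·t^3 - 12·t^2 + 4 y sustituyendo t = 1, encontramos a = -108.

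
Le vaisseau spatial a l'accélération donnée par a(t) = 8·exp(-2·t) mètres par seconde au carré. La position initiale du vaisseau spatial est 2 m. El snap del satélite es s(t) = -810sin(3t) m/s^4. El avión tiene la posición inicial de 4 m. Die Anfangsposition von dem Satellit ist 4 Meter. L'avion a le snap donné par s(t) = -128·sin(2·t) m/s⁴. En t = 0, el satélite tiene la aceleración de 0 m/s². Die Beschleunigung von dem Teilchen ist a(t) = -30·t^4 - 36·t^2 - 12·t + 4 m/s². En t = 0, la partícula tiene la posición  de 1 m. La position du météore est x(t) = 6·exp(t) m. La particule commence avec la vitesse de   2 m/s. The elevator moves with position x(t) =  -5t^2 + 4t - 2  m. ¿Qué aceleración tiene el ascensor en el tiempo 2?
Partiendo de la posición x(t) = -5·t^2 + 4·t - 2, tomamos 2 derivadas. Tomando d/dt de x(t), encontramos v(t) = 4 - 10·t. Derivando la velocidad, obtenemos la aceleración: a(t) = -10. De la ecuación de la aceleración a(t) = -10, sustituimos t = 2 para obtener a = -10.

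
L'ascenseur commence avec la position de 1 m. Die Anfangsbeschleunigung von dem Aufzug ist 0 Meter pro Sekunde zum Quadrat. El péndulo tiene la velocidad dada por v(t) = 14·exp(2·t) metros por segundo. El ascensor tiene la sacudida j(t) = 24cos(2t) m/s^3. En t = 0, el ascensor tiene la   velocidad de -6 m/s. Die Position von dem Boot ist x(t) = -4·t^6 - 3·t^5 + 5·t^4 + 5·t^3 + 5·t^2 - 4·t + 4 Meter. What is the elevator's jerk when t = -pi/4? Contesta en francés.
En utilisant j(t) = 24·cos(2·t) et en substituant t = -pi/4, nous trouvons j = 0.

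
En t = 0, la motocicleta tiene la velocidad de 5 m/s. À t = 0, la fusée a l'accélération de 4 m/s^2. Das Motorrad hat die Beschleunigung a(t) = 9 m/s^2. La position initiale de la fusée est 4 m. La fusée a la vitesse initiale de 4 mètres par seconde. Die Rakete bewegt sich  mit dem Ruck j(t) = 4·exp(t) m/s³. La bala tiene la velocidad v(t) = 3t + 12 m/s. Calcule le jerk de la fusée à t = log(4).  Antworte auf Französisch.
Nous avons le jerk j(t) = 4·exp(t). En substituant t = log(4): j(log(4)) = 16.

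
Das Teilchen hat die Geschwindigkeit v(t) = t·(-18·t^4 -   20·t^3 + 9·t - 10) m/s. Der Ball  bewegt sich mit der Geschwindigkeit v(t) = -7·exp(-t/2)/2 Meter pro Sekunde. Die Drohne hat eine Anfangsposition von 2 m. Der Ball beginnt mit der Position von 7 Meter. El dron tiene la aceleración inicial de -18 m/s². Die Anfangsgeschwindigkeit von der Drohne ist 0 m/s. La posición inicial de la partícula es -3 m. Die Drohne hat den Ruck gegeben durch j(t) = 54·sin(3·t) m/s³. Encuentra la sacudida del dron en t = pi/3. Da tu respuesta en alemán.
Aus der Gleichung für den Ruck j(t) = 54·sin(3·t), setzen wir t = pi/3 ein und erhalten j = 0.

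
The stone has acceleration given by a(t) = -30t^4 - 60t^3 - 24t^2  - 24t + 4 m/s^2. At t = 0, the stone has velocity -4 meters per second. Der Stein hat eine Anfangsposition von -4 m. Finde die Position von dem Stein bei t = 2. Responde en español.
Partiendo de la aceleración a(t) = -30·t^4 - 60·t^3 - 24·t^2 - 24·t + 4, tomamos 2 integrales. La integral de la aceleración, con v(0) = -4, da la velocidad: v(t) = -6·t^5 - 15·t^4 - 8·t^3 - 12·t^2 + 4·t - 4. Tomando ∫v(t)dt y aplicando x(0) = -4, encontramos x(t) = -t^6 - 3·t^5 - 2·t^4 - 4·t^3 + 2·t^2 - 4·t - 4. Usando x(t) = -t^6 - 3·t^5 - 2·t^4 - 4·t^3 + 2·t^2 - 4·t - 4 y sustituyendo t = 2, encontramos x = -228.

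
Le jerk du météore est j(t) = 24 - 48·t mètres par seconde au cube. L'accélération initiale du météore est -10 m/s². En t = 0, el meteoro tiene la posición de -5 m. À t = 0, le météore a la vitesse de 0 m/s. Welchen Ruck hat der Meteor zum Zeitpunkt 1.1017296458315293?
Wir haben den Ruck j(t) = 24 - 48·t. Durch Einsetzen von t = 1.1017296458315293: j(1.1017296458315293) = -28.8830229999134.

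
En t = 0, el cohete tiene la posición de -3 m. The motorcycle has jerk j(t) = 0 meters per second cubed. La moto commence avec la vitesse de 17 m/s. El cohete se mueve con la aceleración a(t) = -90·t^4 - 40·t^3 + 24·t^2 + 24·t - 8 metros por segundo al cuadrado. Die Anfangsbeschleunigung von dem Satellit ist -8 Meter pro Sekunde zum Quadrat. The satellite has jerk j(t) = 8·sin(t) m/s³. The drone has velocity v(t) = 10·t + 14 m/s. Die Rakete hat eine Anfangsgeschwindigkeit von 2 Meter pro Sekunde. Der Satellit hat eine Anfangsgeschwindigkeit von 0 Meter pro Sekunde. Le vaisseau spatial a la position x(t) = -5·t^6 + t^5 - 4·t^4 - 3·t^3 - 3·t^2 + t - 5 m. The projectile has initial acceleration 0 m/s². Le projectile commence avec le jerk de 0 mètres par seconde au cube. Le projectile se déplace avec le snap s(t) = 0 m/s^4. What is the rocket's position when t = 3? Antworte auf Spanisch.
Debemos encontrar la integral de nuestra ecuación de la aceleración a(t) = -90·t^4 - 40·t^3 + 24·t^2 + 24·t - 8 2 veces. Tomando ∫a(t)dt y aplicando v(0) = 2, encontramos v(t) = -18·t^5 - 10·t^4 + 8·t^3 + 12·t^2 - 8·t + 2. Tomando ∫v(t)dt y aplicando x(0) = -3, encontramos x(t) = -3·t^6 - 2·t^5 + 2·t^4 + 4·t^3 - 4·t^2 + 2·t - 3. De la ecuación de la posición x(t) = -3·t^6 - 2·t^5 + 2·t^4 + 4·t^3 - 4·t^2 + 2·t - 3, sustituimos t = 3 para obtener x = -2436.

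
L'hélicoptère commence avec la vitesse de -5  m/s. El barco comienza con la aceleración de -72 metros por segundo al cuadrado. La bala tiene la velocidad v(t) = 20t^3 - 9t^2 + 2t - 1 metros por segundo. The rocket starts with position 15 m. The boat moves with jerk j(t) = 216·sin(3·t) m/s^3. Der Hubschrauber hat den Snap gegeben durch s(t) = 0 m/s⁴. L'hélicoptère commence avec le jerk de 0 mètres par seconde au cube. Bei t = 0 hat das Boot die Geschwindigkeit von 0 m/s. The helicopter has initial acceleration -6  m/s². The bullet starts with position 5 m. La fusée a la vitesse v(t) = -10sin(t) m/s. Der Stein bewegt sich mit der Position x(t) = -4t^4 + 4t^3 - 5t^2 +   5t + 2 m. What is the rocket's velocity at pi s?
Using v(t) = -10·sin(t) and substituting t = pi, we find v = 0.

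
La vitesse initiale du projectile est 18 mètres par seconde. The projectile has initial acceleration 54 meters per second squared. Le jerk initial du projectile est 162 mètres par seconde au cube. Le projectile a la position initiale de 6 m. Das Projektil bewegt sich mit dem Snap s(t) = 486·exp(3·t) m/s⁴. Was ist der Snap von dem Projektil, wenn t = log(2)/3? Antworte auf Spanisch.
Usando s(t) = 486·exp(3·t) y sustituyendo t = log(2)/3, encontramos s = 972.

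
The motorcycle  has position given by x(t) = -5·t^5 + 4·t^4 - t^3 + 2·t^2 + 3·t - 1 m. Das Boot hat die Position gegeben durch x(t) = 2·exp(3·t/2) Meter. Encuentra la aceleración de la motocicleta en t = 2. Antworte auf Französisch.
Nous devons dériver notre équation de la position x(t) = -5·t^5 + 4·t^4 - t^3 + 2·t^2 + 3·t - 1 2 fois. En dérivant la position, nous obtenons la vitesse: v(t) = -25·t^4 + 16·t^3 - 3·t^2 + 4·t + 3. La dérivée de la vitesse donne l'accélération: a(t) = -100·t^3 + 48·t^2 - 6·t + 4. En utilisant a(t) = -100·t^3 + 48·t^2 - 6·t + 4 et en substituant t = 2, nous trouvons a = -616.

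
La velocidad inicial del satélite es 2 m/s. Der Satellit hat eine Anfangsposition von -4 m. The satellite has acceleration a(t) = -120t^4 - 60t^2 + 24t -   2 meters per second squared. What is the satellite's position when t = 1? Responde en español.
Partiendo de la aceleración a(t) = -120·t^4 - 60·t^2 + 24·t - 2, tomamos 2 antiderivadas. La integral de la aceleración, con v(0) = 2, da la velocidad: v(t) = -24·t^5 - 20·t^3 + 12·t^2 - 2·t + 2. La antiderivada de la velocidad es la posición. Usando x(0) = -4, obtenemos x(t) = -4·t^6 - 5·t^4 + 4·t^3 - t^2 + 2·t - 4. Usando x(t) = -4·t^6 - 5·t^4 + 4·t^3 - t^2 + 2·t - 4 y sustituyendo t = 1, encontramos x = -8.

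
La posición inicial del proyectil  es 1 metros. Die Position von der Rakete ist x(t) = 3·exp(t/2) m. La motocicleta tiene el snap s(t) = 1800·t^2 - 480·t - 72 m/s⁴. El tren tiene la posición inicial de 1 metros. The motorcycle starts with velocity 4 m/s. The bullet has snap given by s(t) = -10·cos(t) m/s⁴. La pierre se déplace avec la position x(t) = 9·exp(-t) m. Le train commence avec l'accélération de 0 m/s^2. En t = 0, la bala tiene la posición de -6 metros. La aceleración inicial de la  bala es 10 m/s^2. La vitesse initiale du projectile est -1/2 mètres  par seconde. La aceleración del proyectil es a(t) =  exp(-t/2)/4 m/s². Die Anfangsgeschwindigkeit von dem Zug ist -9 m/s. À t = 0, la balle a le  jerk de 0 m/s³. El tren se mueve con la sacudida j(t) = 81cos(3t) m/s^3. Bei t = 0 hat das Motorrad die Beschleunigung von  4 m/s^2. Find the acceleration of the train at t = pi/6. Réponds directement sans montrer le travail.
At t = pi/6, a = 27.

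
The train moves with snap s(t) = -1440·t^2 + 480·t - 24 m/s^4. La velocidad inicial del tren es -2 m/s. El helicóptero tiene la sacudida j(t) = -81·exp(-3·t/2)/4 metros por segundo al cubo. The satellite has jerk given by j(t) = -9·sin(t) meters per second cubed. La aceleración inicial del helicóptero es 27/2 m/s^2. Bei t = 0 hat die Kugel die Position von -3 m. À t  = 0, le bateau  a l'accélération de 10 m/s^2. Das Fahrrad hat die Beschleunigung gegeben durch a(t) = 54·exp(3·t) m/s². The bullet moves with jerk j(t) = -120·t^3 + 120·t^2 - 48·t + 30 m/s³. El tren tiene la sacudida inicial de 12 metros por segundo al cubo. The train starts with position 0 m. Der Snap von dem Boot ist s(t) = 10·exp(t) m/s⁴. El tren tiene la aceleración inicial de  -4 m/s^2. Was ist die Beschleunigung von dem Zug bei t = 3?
Wir müssen unsere Gleichung für den Snap s(t) = -1440·t^2 + 480·t - 24 2-mal integrieren. Das Integral von dem Snap, mit j(0) = 12, ergibt den Ruck: j(t) = -480·t^3 + 240·t^2 - 24·t + 12. Die Stammfunktion von dem Ruck ist die Beschleunigung. Mit a(0) = -4 erhalten wir a(t) = -120·t^4 + 80·t^3 - 12·t^2 + 12·t - 4. Aus der Gleichung für die Beschleunigung a(t) = -120·t^4 + 80·t^3 - 12·t^2 + 12·t - 4, setzen wir t = 3 ein und erhalten a = -7636.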